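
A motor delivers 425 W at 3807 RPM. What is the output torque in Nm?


omega = 3807 * 2*pi/60 = 398.6681 rad/s
tau = P / omega = 425 / 398.6681
= 1.066 Nm


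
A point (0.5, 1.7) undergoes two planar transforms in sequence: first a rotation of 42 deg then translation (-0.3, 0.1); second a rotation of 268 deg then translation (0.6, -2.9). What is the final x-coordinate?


After transform 1:
x1 = cos(42)*0.5 - sin(42)*1.7 + -0.3 = -1.0659
y1 = sin(42)*0.5 + cos(42)*1.7 + 0.1 = 1.6979
After transform 2:
x2 = cos(268)*-1.0659 - sin(268)*1.6979 + 0.6
= 2.3341


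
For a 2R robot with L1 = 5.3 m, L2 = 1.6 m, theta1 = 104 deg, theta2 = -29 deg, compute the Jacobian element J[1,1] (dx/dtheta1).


J[1,1] = -L1*sin(t1) - L2*sin(t1+t2)
= -5.3*sin(104) - 1.6*sin(75)
= -6.688


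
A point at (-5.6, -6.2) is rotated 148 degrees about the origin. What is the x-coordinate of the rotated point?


x' = x*cos(theta) - y*sin(theta)
cos(148 deg) = -0.848, sin(148 deg) = 0.5299
x' = -5.6 * -0.848 - -6.2 * 0.5299
= 4.7491 - -3.2855
= 8.0346


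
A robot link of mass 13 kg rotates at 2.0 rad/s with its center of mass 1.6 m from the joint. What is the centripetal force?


F = m * omega^2 * r
= 13 * 2.0^2 * 1.6
= 13 * 4.0 * 1.6
= 83.2 N


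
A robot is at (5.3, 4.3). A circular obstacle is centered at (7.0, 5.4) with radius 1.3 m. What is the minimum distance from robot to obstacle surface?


center_dist = sqrt((5.3-7.0)^2 + (4.3-5.4)^2)
= sqrt(2.89 + 1.21)
= 2.0248
min_dist = center_dist - radius = 2.0248 - 1.3 = 0.7248 m


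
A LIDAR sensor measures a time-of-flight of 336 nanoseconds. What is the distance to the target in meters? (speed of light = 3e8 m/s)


tof = 336 ns = 3.36e-07 s
dist = c * tof / 2
= 3e8 * 3.36e-07 / 2
= 50.4 m


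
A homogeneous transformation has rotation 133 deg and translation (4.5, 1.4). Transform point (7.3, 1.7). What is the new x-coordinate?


x' = cos(theta)*px - sin(theta)*py + tx
= -0.682*7.3 - 0.7314*1.7 + 4.5
= -1.7219


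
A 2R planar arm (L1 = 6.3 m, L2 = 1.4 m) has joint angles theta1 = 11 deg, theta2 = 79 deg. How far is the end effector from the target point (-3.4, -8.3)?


End effector via forward kinematics:
x = L1*cos(t1) + L2*cos(t1+t2) = 6.1843
y = L1*sin(t1) + L2*sin(t1+t2) = 2.6021
Distance to target:
d = sqrt((-3.4 - 6.1843)^2 + (-8.3 - 2.6021)^2)
= sqrt(91.8579 + 118.8557)
= 14.516 m


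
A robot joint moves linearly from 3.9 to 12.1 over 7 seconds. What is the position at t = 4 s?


s = t/T = 4/7 = 0.5714
p(t) = p0 + (pf-p0)*s
= 3.9 + (12.1 - 3.9) * 0.5714
= 8.5857


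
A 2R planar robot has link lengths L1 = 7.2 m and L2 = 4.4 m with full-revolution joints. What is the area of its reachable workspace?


r_max = L1 + L2 = 11.6 m
r_min = |L1 - L2| = 2.8 m
Area = pi*(r_max^2 - r_min^2)
= pi*(134.56 - 7.84)
= pi * 126.72
= 398.1026 m^2


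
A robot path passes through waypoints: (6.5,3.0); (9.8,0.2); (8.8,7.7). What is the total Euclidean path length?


Segment lengths:
  seg1 = sqrt((3.3)^2 + (-2.8)^2) = 4.3278
  seg2 = sqrt((-1.0)^2 + (7.5)^2) = 7.5664
Total = 11.8942


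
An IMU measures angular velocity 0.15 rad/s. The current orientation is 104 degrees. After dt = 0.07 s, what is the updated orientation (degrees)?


delta_theta = w * dt = 0.15 * 0.07 = 0.0105 rad
= 0.6016 deg
theta_new = 104 + 0.6016 = 104.6016 deg


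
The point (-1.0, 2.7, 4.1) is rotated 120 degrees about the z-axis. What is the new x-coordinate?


Rotation about z-axis: x' = x*cos(theta) - y*sin(theta)
= -1.0 * -0.5 - 2.7 * 0.866
= -1.8383


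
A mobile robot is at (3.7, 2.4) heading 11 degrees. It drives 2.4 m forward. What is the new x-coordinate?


x_new = x0 + d*cos(theta)
= 3.7 + 2.4*cos(11)
= 3.7 + 2.3559
= 6.0559


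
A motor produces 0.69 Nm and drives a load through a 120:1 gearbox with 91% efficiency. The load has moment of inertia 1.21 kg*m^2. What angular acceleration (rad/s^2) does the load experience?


tau_out = tau_motor * N * eta
= 0.69 * 120 * 0.91 = 75.348 Nm
alpha = tau_out / I = 75.348 / 1.21
= 62.2711 rad/s^2


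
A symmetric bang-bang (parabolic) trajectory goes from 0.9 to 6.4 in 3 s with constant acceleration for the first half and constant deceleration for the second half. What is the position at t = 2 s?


Symmetric rest-to-rest: each phase covers (pf-p0)/2 in time T/2. 0.5*a*(T/2)^2 = (pf-p0)/2 => a = 4*(pf-p0)/T^2
a = 4*(6.4-0.9)/3^2 = 2.4444
t = 2 is in the deceleration phase (t > T/2).
p = pf - 0.5*a*(T-t)^2 = 6.4 - 0.5*2.4444*1^2
= 5.1778


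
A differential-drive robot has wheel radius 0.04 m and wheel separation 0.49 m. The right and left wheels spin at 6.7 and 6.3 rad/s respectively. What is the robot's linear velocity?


vR = r*wR = 0.04*6.7 = 0.268 m/s
vL = r*wL = 0.04*6.3 = 0.252 m/s
v = (vR+vL)/2 = 0.26 m/s
omega = (vR-vL)/L = 0.0327 rad/s
linear velocity = 0.26 m/s


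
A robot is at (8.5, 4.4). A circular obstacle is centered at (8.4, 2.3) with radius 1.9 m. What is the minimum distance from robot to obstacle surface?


center_dist = sqrt((8.5-8.4)^2 + (4.4-2.3)^2)
= sqrt(0.01 + 4.41)
= 2.1024
min_dist = center_dist - radius = 2.1024 - 1.9 = 0.2024 m


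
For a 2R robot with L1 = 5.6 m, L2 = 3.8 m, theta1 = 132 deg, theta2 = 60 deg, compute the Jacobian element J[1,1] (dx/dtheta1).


J[1,1] = -L1*sin(t1) - L2*sin(t1+t2)
= -5.6*sin(132) - 3.8*sin(192)
= -3.3715


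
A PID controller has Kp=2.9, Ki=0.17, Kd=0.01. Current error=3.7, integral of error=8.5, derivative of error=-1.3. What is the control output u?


u = Kp*e + Ki*int(e) + Kd*de/dt
= 2.9*3.7 + 0.17*8.5 + 0.01*(-1.3)
= 10.73 + 1.445 + -0.013
= 12.162


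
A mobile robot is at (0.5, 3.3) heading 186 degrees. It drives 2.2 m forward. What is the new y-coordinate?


y_new = y0 + d*sin(theta)
= 3.3 + 2.2*sin(186)
= 3.3 + -0.23
= 3.07


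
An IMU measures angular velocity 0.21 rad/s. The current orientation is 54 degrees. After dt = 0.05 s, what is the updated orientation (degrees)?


delta_theta = w * dt = 0.21 * 0.05 = 0.0105 rad
= 0.6016 deg
theta_new = 54 + 0.6016 = 54.6016 deg


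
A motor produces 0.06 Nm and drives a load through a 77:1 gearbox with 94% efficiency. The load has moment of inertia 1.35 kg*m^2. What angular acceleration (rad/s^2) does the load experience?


tau_out = tau_motor * N * eta
= 0.06 * 77 * 0.94 = 4.3428 Nm
alpha = tau_out / I = 4.3428 / 1.35
= 3.2169 rad/s^2


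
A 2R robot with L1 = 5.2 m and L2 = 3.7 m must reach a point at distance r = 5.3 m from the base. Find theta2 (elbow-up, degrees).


cos(theta2) = (r^2 - L1^2 - L2^2) / (2*L1*L2)
cos(theta2) = (28.09 - 27.04 - 13.69) / 38.48
cos(theta2) = -0.328482
theta2 = 109.1767 degrees


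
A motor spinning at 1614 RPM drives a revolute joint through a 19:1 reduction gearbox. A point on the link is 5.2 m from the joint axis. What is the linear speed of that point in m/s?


omega_motor = 1614 * 2*pi/60 = 169.0177 rad/s
omega_joint = omega_motor / 19 = 8.8957 rad/s
v = omega_joint * r = 8.8957 * 5.2
= 46.2575 m/s


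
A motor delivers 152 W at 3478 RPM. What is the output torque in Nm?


omega = 3478 * 2*pi/60 = 364.2153 rad/s
tau = P / omega = 152 / 364.2153
= 0.4173 Nm


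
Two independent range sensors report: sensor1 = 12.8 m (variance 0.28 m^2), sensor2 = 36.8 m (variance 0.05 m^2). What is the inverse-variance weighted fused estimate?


w1 = (1/var1) / (1/var1 + 1/var2)
   = 3.5714 / (3.5714 + 20.0) = 0.1515
w2 = 1 - w1 = 0.8485
fused = w1*s1 + w2*s2 = 1.9394 + 31.2242
= 33.1636 m


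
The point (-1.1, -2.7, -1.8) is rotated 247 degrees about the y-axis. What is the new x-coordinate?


Rotation about y-axis: x' = x*cos(theta) + z*sin(theta)
= -1.1 * -0.3907 + -1.8 * -0.9205
= 2.0867


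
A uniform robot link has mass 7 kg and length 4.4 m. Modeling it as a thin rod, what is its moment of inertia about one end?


I = (1/3) * m * L^2
= (1/3) * 7 * 4.4^2
= 0.333333 * 7 * 19.36
= 45.1733 kg*m^2


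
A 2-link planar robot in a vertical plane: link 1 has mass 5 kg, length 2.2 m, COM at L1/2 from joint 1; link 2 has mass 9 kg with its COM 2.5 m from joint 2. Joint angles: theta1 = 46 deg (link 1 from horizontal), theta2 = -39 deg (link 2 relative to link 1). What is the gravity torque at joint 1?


Horizontal distance from joint 1 to link-1 COM:
  x_c1 = (L1/2)*cos(t1) = 1.1 * 0.6947 = 0.7641 m
Horizontal distance from joint 1 to link-2 COM:
  x_c2 = L1*cos(t1) + Lc2*cos(t1+t2)
       = 2.2*0.6947 + 2.5*0.9925 = 4.0096 m
tau1 = m1*g*x_c1 + m2*g*x_c2
     = 5*9.81*0.7641 + 9*9.81*4.0096
     = 37.4803 + 354.0088
     = 391.4891 Nm


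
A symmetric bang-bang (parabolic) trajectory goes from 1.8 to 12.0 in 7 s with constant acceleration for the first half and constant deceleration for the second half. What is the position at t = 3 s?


Symmetric rest-to-rest: each phase covers (pf-p0)/2 in time T/2. 0.5*a*(T/2)^2 = (pf-p0)/2 => a = 4*(pf-p0)/T^2
a = 4*(12.0-1.8)/7^2 = 0.8327
t = 3 is in the acceleration phase (t <= T/2).
p = p0 + 0.5*a*t^2 = 1.8 + 0.5*0.8327*3^2
= 5.5469


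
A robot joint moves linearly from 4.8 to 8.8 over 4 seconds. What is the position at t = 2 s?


s = t/T = 2/4 = 0.5
p(t) = p0 + (pf-p0)*s
= 4.8 + (8.8 - 4.8) * 0.5
= 6.8


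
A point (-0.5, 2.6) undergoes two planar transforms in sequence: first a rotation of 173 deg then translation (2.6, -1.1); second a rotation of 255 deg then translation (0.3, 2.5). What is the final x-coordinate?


After transform 1:
x1 = cos(173)*-0.5 - sin(173)*2.6 + 2.6 = 2.7794
y1 = sin(173)*-0.5 + cos(173)*2.6 + -1.1 = -3.7416
After transform 2:
x2 = cos(255)*2.7794 - sin(255)*-3.7416 + 0.3
= -4.0334


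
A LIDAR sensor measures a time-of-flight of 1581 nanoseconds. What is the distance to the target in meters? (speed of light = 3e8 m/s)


tof = 1581 ns = 1.581e-06 s
dist = c * tof / 2
= 3e8 * 1.581e-06 / 2
= 237.15 m


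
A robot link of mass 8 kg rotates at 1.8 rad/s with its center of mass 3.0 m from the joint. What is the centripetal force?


F = m * omega^2 * r
= 8 * 1.8^2 * 3.0
= 8 * 3.24 * 3.0
= 77.76 N


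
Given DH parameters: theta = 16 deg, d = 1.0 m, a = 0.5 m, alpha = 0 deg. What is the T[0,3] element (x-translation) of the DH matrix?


T[0,3] = a * cos(theta)
= 0.5 * cos(16 deg)
= 0.5 * 0.9613
= 0.4806


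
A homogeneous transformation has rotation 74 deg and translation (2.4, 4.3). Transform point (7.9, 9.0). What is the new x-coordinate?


x' = cos(theta)*px - sin(theta)*py + tx
= 0.2756*7.9 - 0.9613*9.0 + 2.4
= -4.0738


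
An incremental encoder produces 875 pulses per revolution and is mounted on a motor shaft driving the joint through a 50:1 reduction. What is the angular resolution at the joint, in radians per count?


counts per rev = 875
effective counts at joint = 875 * 50 = 43750
resolution = 2*pi / 43750
= 1.4362e-04 rad/count


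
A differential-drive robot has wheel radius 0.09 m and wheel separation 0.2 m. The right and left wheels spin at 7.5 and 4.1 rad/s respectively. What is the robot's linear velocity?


vR = r*wR = 0.09*7.5 = 0.675 m/s
vL = r*wL = 0.09*4.1 = 0.369 m/s
v = (vR+vL)/2 = 0.522 m/s
omega = (vR-vL)/L = 1.53 rad/s
linear velocity = 0.522 m/s


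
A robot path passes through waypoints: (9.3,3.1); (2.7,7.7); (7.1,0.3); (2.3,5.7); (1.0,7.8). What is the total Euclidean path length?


Segment lengths:
  seg1 = sqrt((-6.6)^2 + (4.6)^2) = 8.0449
  seg2 = sqrt((4.4)^2 + (-7.4)^2) = 8.6093
  seg3 = sqrt((-4.8)^2 + (5.4)^2) = 7.225
  seg4 = sqrt((-1.3)^2 + (2.1)^2) = 2.4698
Total = 26.3489


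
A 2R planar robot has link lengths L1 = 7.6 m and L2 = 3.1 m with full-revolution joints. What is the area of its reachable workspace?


r_max = L1 + L2 = 10.7 m
r_min = |L1 - L2| = 4.5 m
Area = pi*(r_max^2 - r_min^2)
= pi*(114.49 - 20.25)
= pi * 94.24
= 296.0637 m^2


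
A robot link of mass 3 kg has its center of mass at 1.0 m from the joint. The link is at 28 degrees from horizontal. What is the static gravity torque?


tau = m*g*L*cos(angle)
= 3 * 9.81 * 1.0 * cos(28 deg)
= 3 * 9.81 * 1.0 * 0.8829
= 25.9851 Nm


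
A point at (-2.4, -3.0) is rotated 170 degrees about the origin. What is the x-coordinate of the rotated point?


x' = x*cos(theta) - y*sin(theta)
cos(170 deg) = -0.9848, sin(170 deg) = 0.1736
x' = -2.4 * -0.9848 - -3.0 * 0.1736
= 2.3635 - -0.5209
= 2.8845


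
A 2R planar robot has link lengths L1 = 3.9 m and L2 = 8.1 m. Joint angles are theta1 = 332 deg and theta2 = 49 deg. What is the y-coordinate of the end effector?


Convert angles to radians: theta1 = 5.7945, theta2 = 0.8552
y = L1*sin(theta1) + L2*sin(theta1+theta2)
y = -1.8309 + 2.9028
y = 1.0718


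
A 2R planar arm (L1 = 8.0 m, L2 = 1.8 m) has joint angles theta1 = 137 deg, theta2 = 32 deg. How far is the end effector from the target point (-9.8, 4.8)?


End effector via forward kinematics:
x = L1*cos(t1) + L2*cos(t1+t2) = -7.6178
y = L1*sin(t1) + L2*sin(t1+t2) = 5.7994
Distance to target:
d = sqrt((-9.8 - -7.6178)^2 + (4.8 - 5.7994)^2)
= sqrt(4.7622 + 0.9989)
= 2.4002 m


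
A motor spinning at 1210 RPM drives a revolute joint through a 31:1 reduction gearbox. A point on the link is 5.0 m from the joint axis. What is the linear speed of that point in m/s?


omega_motor = 1210 * 2*pi/60 = 126.7109 rad/s
omega_joint = omega_motor / 31 = 4.0874 rad/s
v = omega_joint * r = 4.0874 * 5.0
= 20.4372 m/s


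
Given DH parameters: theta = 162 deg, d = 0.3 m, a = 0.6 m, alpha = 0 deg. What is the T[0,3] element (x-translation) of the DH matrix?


T[0,3] = a * cos(theta)
= 0.6 * cos(162 deg)
= 0.6 * -0.9511
= -0.5706


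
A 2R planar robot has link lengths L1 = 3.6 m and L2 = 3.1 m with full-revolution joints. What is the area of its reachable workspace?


r_max = L1 + L2 = 6.7 m
r_min = |L1 - L2| = 0.5 m
Area = pi*(r_max^2 - r_min^2)
= pi*(44.89 - 0.25)
= pi * 44.64
= 140.2407 m^2


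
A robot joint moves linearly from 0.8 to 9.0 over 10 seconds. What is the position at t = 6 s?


s = t/T = 6/10 = 0.6
p(t) = p0 + (pf-p0)*s
= 0.8 + (9.0 - 0.8) * 0.6
= 5.72


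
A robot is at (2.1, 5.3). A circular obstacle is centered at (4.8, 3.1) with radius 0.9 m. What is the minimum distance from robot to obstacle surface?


center_dist = sqrt((2.1-4.8)^2 + (5.3-3.1)^2)
= sqrt(7.29 + 4.84)
= 3.4828
min_dist = center_dist - radius = 3.4828 - 0.9 = 2.5828 m


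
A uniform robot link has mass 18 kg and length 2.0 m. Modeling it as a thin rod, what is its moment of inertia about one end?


I = (1/3) * m * L^2
= (1/3) * 18 * 2.0^2
= 0.333333 * 18 * 4.0
= 24.0 kg*m^2


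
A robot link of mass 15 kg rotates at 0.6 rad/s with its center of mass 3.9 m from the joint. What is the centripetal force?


F = m * omega^2 * r
= 15 * 0.6^2 * 3.9
= 15 * 0.36 * 3.9
= 21.06 N


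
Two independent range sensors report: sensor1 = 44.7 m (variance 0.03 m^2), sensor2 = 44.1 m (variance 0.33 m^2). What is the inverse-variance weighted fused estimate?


w1 = (1/var1) / (1/var1 + 1/var2)
   = 33.3333 / (33.3333 + 3.0303) = 0.9167
w2 = 1 - w1 = 0.0833
fused = w1*s1 + w2*s2 = 40.975 + 3.675
= 44.65 m


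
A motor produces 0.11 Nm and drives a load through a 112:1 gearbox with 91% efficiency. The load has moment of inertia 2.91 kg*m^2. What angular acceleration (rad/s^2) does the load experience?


tau_out = tau_motor * N * eta
= 0.11 * 112 * 0.91 = 11.2112 Nm
alpha = tau_out / I = 11.2112 / 2.91
= 3.8526 rad/s^2


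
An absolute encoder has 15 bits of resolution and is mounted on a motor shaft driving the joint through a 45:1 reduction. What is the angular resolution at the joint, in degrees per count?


counts = 2^15 = 32768
effective counts at joint = 32768 * 45 = 1474560
resolution = 360 / 1474560
= 2.4414e-04 deg/count


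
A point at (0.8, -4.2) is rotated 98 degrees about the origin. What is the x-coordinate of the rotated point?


x' = x*cos(theta) - y*sin(theta)
cos(98 deg) = -0.1392, sin(98 deg) = 0.9903
x' = 0.8 * -0.1392 - -4.2 * 0.9903
= -0.1113 - -4.1591
= 4.0478


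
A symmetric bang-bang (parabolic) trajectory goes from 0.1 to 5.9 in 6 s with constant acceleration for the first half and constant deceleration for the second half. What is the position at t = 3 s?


Symmetric rest-to-rest: each phase covers (pf-p0)/2 in time T/2. 0.5*a*(T/2)^2 = (pf-p0)/2 => a = 4*(pf-p0)/T^2
a = 4*(5.9-0.1)/6^2 = 0.6444
t = 3 is in the acceleration phase (t <= T/2).
p = p0 + 0.5*a*t^2 = 0.1 + 0.5*0.6444*3^2
= 3.0


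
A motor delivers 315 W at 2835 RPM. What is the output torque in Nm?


omega = 2835 * 2*pi/60 = 296.8805 rad/s
tau = P / omega = 315 / 296.8805
= 1.061 Nm


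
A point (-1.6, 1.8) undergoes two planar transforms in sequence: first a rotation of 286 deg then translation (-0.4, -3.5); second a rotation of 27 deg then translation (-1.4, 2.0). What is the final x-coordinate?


After transform 1:
x1 = cos(286)*-1.6 - sin(286)*1.8 + -0.4 = 0.8893
y1 = sin(286)*-1.6 + cos(286)*1.8 + -3.5 = -1.4658
After transform 2:
x2 = cos(27)*0.8893 - sin(27)*-1.4658 + -1.4
= 0.0578


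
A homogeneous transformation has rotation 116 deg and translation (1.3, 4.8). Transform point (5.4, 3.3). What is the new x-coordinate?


x' = cos(theta)*px - sin(theta)*py + tx
= -0.4384*5.4 - 0.8988*3.3 + 1.3
= -4.0332


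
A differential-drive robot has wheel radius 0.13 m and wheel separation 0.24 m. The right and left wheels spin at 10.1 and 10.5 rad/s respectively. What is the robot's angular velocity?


vR = r*wR = 0.13*10.1 = 1.313 m/s
vL = r*wL = 0.13*10.5 = 1.365 m/s
v = (vR+vL)/2 = 1.339 m/s
omega = (vR-vL)/L = -0.2167 rad/s
angular velocity = -0.2167 rad/s


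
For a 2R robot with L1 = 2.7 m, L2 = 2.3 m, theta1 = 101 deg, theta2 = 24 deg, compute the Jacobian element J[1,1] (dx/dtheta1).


J[1,1] = -L1*sin(t1) - L2*sin(t1+t2)
= -2.7*sin(101) - 2.3*sin(125)
= -4.5344


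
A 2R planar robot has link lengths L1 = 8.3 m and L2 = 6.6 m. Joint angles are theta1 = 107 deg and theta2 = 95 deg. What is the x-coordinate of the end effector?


Convert angles to radians: theta1 = 1.8675, theta2 = 1.6581
x = L1*cos(theta1) + L2*cos(theta1+theta2)
x = -2.4267 + -6.1194
x = -8.5461


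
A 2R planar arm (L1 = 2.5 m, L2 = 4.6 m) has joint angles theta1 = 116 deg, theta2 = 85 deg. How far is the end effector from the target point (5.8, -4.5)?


End effector via forward kinematics:
x = L1*cos(t1) + L2*cos(t1+t2) = -5.3904
y = L1*sin(t1) + L2*sin(t1+t2) = 0.5985
Distance to target:
d = sqrt((5.8 - -5.3904)^2 + (-4.5 - 0.5985)^2)
= sqrt(125.225 + 25.9946)
= 12.2971 m


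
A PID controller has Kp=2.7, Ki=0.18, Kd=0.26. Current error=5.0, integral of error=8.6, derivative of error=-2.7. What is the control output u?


u = Kp*e + Ki*int(e) + Kd*de/dt
= 2.7*5.0 + 0.18*8.6 + 0.26*(-2.7)
= 13.5 + 1.548 + -0.702
= 14.346


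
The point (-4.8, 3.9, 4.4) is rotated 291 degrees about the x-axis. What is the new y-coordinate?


Rotation about x-axis: y' = y*cos(theta) - z*sin(theta)
= 3.9 * 0.3584 - 4.4 * -0.9336
= 5.5054


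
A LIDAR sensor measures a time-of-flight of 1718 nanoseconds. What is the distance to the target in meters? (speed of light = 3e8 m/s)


tof = 1718 ns = 1.718e-06 s
dist = c * tof / 2
= 3e8 * 1.718e-06 / 2
= 257.7 m


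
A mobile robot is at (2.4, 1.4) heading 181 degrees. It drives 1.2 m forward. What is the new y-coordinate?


y_new = y0 + d*sin(theta)
= 1.4 + 1.2*sin(181)
= 1.4 + -0.0209
= 1.3791


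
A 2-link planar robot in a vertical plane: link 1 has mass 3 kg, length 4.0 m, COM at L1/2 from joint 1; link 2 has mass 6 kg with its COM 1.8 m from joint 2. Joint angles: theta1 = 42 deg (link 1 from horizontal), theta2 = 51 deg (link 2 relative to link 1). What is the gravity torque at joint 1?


Horizontal distance from joint 1 to link-1 COM:
  x_c1 = (L1/2)*cos(t1) = 2.0 * 0.7431 = 1.4863 m
Horizontal distance from joint 1 to link-2 COM:
  x_c2 = L1*cos(t1) + Lc2*cos(t1+t2)
       = 4.0*0.7431 + 1.8*-0.0523 = 2.8784 m
tau1 = m1*g*x_c1 + m2*g*x_c2
     = 3*9.81*1.4863 + 6*9.81*2.8784
     = 43.7415 + 169.4211
     = 213.1626 Nm


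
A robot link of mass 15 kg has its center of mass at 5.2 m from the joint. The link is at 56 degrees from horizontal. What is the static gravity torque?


tau = m*g*L*cos(angle)
= 15 * 9.81 * 5.2 * cos(56 deg)
= 15 * 9.81 * 5.2 * 0.5592
= 427.8832 Nm


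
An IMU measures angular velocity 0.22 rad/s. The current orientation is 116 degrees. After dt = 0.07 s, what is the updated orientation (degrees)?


delta_theta = w * dt = 0.22 * 0.07 = 0.0154 rad
= 0.8824 deg
theta_new = 116 + 0.8824 = 116.8824 deg


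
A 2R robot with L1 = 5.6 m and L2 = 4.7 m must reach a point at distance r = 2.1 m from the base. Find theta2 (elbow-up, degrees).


cos(theta2) = (r^2 - L1^2 - L2^2) / (2*L1*L2)
cos(theta2) = (4.41 - 31.36 - 22.09) / 52.64
cos(theta2) = -0.931611
theta2 = 158.6873 degrees


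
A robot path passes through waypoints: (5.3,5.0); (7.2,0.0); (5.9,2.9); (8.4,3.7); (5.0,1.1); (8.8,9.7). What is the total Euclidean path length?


Segment lengths:
  seg1 = sqrt((1.9)^2 + (-5.0)^2) = 5.3488
  seg2 = sqrt((-1.3)^2 + (2.9)^2) = 3.178
  seg3 = sqrt((2.5)^2 + (0.8)^2) = 2.6249
  seg4 = sqrt((-3.4)^2 + (-2.6)^2) = 4.2802
  seg5 = sqrt((3.8)^2 + (8.6)^2) = 9.4021
Total = 24.8341


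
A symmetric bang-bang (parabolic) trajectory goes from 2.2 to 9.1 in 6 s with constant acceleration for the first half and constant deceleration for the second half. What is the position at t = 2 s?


Symmetric rest-to-rest: each phase covers (pf-p0)/2 in time T/2. 0.5*a*(T/2)^2 = (pf-p0)/2 => a = 4*(pf-p0)/T^2
a = 4*(9.1-2.2)/6^2 = 0.7667
t = 2 is in the acceleration phase (t <= T/2).
p = p0 + 0.5*a*t^2 = 2.2 + 0.5*0.7667*2^2
= 3.7333


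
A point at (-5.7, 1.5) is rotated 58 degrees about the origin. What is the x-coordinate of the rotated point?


x' = x*cos(theta) - y*sin(theta)
cos(58 deg) = 0.5299, sin(58 deg) = 0.848
x' = -5.7 * 0.5299 - 1.5 * 0.848
= -3.0205 - 1.2721
= -4.2926


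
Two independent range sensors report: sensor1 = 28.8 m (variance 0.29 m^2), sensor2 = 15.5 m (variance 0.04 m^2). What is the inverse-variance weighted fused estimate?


w1 = (1/var1) / (1/var1 + 1/var2)
   = 3.4483 / (3.4483 + 25.0) = 0.1212
w2 = 1 - w1 = 0.8788
fused = w1*s1 + w2*s2 = 3.4909 + 13.6212
= 17.1121 m


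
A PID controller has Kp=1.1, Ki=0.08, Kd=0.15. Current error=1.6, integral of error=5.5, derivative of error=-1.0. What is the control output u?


u = Kp*e + Ki*int(e) + Kd*de/dt
= 1.1*1.6 + 0.08*5.5 + 0.15*(-1.0)
= 1.76 + 0.44 + -0.15
= 2.05


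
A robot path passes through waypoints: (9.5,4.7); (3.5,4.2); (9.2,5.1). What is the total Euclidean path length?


Segment lengths:
  seg1 = sqrt((-6.0)^2 + (-0.5)^2) = 6.0208
  seg2 = sqrt((5.7)^2 + (0.9)^2) = 5.7706
Total = 11.7914


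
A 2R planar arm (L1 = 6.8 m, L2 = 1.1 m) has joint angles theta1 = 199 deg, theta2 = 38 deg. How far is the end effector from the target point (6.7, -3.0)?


End effector via forward kinematics:
x = L1*cos(t1) + L2*cos(t1+t2) = -7.0286
y = L1*sin(t1) + L2*sin(t1+t2) = -3.1364
Distance to target:
d = sqrt((6.7 - -7.0286)^2 + (-3.0 - -3.1364)^2)
= sqrt(188.4753 + 0.0186)
= 13.7293 m


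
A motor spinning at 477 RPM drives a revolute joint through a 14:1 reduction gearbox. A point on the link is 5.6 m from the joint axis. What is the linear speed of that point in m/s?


omega_motor = 477 * 2*pi/60 = 49.9513 rad/s
omega_joint = omega_motor / 14 = 3.568 rad/s
v = omega_joint * r = 3.568 * 5.6
= 19.9805 m/s


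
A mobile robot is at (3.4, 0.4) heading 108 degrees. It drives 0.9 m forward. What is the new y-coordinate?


y_new = y0 + d*sin(theta)
= 0.4 + 0.9*sin(108)
= 0.4 + 0.856
= 1.256


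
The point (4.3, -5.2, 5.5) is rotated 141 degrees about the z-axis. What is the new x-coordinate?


Rotation about z-axis: x' = x*cos(theta) - y*sin(theta)
= 4.3 * -0.7771 - -5.2 * 0.6293
= -0.0693


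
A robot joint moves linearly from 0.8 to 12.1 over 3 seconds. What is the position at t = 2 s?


s = t/T = 2/3 = 0.6667
p(t) = p0 + (pf-p0)*s
= 0.8 + (12.1 - 0.8) * 0.6667
= 8.3333


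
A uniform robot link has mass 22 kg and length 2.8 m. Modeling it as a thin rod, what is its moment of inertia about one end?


I = (1/3) * m * L^2
= (1/3) * 22 * 2.8^2
= 0.333333 * 22 * 7.84
= 57.4933 kg*m^2


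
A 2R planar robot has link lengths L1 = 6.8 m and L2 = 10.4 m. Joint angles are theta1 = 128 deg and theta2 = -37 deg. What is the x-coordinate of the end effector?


Convert angles to radians: theta1 = 2.234, theta2 = -0.6458
x = L1*cos(theta1) + L2*cos(theta1+theta2)
x = -4.1865 + -0.1815
x = -4.368


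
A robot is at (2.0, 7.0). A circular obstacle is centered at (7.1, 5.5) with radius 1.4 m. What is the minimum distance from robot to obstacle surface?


center_dist = sqrt((2.0-7.1)^2 + (7.0-5.5)^2)
= sqrt(26.01 + 2.25)
= 5.316
min_dist = center_dist - radius = 5.316 - 1.4 = 3.916 m


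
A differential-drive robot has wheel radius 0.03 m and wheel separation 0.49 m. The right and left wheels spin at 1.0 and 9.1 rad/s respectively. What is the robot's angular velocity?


vR = r*wR = 0.03*1.0 = 0.03 m/s
vL = r*wL = 0.03*9.1 = 0.273 m/s
v = (vR+vL)/2 = 0.1515 m/s
omega = (vR-vL)/L = -0.4959 rad/s
angular velocity = -0.4959 rad/s


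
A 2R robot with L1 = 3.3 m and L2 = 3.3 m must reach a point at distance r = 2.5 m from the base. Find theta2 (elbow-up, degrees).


cos(theta2) = (r^2 - L1^2 - L2^2) / (2*L1*L2)
cos(theta2) = (6.25 - 10.89 - 10.89) / 21.78
cos(theta2) = -0.713039
theta2 = 135.4828 degrees


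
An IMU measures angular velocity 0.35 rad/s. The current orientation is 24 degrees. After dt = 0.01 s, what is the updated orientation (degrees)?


delta_theta = w * dt = 0.35 * 0.01 = 0.0035 rad
= 0.2005 deg
theta_new = 24 + 0.2005 = 24.2005 deg


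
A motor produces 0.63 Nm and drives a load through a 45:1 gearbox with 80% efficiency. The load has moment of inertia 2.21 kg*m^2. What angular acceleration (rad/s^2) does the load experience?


tau_out = tau_motor * N * eta
= 0.63 * 45 * 0.8 = 22.68 Nm
alpha = tau_out / I = 22.68 / 2.21
= 10.2624 rad/s^2


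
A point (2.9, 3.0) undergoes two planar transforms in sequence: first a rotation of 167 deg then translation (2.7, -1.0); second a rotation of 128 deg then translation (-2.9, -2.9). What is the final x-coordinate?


After transform 1:
x1 = cos(167)*2.9 - sin(167)*3.0 + 2.7 = -0.8005
y1 = sin(167)*2.9 + cos(167)*3.0 + -1.0 = -3.2708
After transform 2:
x2 = cos(128)*-0.8005 - sin(128)*-3.2708 + -2.9
= 0.1702


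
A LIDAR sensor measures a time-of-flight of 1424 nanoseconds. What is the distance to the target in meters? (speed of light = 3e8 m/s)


tof = 1424 ns = 1.424e-06 s
dist = c * tof / 2
= 3e8 * 1.424e-06 / 2
= 213.6 m


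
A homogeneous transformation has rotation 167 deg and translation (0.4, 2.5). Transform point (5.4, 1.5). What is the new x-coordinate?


x' = cos(theta)*px - sin(theta)*py + tx
= -0.9744*5.4 - 0.225*1.5 + 0.4
= -5.199


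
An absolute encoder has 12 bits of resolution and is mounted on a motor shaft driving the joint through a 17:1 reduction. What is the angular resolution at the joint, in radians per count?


counts = 2^12 = 4096
effective counts at joint = 4096 * 17 = 69632
resolution = 2*pi / 69632
= 9.0234e-05 rad/count


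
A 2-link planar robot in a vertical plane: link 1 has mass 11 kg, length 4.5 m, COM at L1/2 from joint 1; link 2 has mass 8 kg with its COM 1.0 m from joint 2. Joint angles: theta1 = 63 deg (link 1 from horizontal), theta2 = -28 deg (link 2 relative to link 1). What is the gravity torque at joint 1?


Horizontal distance from joint 1 to link-1 COM:
  x_c1 = (L1/2)*cos(t1) = 2.25 * 0.454 = 1.0215 m
Horizontal distance from joint 1 to link-2 COM:
  x_c2 = L1*cos(t1) + Lc2*cos(t1+t2)
       = 4.5*0.454 + 1.0*0.8192 = 2.8621 m
tau1 = m1*g*x_c1 + m2*g*x_c2
     = 11*9.81*1.0215 + 8*9.81*2.8621
     = 110.2278 + 224.6183
     = 334.8461 Nm


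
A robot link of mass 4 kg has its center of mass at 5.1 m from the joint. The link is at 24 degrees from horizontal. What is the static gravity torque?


tau = m*g*L*cos(angle)
= 4 * 9.81 * 5.1 * cos(24 deg)
= 4 * 9.81 * 5.1 * 0.9135
= 182.8224 Nm


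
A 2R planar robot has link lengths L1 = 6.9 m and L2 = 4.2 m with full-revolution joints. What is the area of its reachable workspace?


r_max = L1 + L2 = 11.1 m
r_min = |L1 - L2| = 2.7 m
Area = pi*(r_max^2 - r_min^2)
= pi*(123.21 - 7.29)
= pi * 115.92
= 364.1734 m^2


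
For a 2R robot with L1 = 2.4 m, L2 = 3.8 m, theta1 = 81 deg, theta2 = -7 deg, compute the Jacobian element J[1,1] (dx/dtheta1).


J[1,1] = -L1*sin(t1) - L2*sin(t1+t2)
= -2.4*sin(81) - 3.8*sin(74)
= -6.0232


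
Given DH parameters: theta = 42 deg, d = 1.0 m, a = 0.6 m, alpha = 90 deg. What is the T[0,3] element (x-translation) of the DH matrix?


T[0,3] = a * cos(theta)
= 0.6 * cos(42 deg)
= 0.6 * 0.7431
= 0.4459


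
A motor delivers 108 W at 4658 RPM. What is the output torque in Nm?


omega = 4658 * 2*pi/60 = 487.7846 rad/s
tau = P / omega = 108 / 487.7846
= 0.2214 Nm


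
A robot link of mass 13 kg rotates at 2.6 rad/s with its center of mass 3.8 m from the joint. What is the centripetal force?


F = m * omega^2 * r
= 13 * 2.6^2 * 3.8
= 13 * 6.76 * 3.8
= 333.944 N


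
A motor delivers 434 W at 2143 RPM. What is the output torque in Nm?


omega = 2143 * 2*pi/60 = 224.4144 rad/s
tau = P / omega = 434 / 224.4144
= 1.9339 Nm


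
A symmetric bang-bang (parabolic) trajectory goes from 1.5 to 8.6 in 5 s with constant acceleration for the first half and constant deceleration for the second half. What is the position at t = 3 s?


Symmetric rest-to-rest: each phase covers (pf-p0)/2 in time T/2. 0.5*a*(T/2)^2 = (pf-p0)/2 => a = 4*(pf-p0)/T^2
a = 4*(8.6-1.5)/5^2 = 1.136
t = 3 is in the deceleration phase (t > T/2).
p = pf - 0.5*a*(T-t)^2 = 8.6 - 0.5*1.136*2^2
= 6.328


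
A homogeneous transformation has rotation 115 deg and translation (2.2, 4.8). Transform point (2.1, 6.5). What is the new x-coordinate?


x' = cos(theta)*px - sin(theta)*py + tx
= -0.4226*2.1 - 0.9063*6.5 + 2.2
= -4.5785


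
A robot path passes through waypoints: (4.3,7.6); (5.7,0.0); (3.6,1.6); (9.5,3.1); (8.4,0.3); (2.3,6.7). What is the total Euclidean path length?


Segment lengths:
  seg1 = sqrt((1.4)^2 + (-7.6)^2) = 7.7279
  seg2 = sqrt((-2.1)^2 + (1.6)^2) = 2.6401
  seg3 = sqrt((5.9)^2 + (1.5)^2) = 6.0877
  seg4 = sqrt((-1.1)^2 + (-2.8)^2) = 3.0083
  seg5 = sqrt((-6.1)^2 + (6.4)^2) = 8.8414
Total = 28.3053


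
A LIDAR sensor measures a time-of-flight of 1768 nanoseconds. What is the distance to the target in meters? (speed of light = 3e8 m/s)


tof = 1768 ns = 1.768e-06 s
dist = c * tof / 2
= 3e8 * 1.768e-06 / 2
= 265.2 m


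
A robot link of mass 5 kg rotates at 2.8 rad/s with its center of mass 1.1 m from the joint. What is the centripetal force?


F = m * omega^2 * r
= 5 * 2.8^2 * 1.1
= 5 * 7.84 * 1.1
= 43.12 N


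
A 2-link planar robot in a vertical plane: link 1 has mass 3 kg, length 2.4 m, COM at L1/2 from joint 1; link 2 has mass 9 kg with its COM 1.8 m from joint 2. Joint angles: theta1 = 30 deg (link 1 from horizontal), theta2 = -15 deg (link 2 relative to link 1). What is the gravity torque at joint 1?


Horizontal distance from joint 1 to link-1 COM:
  x_c1 = (L1/2)*cos(t1) = 1.2 * 0.866 = 1.0392 m
Horizontal distance from joint 1 to link-2 COM:
  x_c2 = L1*cos(t1) + Lc2*cos(t1+t2)
       = 2.4*0.866 + 1.8*0.9659 = 3.8171 m
tau1 = m1*g*x_c1 + m2*g*x_c2
     = 3*9.81*1.0392 + 9*9.81*3.8171
     = 30.5846 + 337.0142
     = 367.5987 Nm


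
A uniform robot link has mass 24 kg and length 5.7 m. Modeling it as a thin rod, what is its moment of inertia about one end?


I = (1/3) * m * L^2
= (1/3) * 24 * 5.7^2
= 0.333333 * 24 * 32.49
= 259.92 kg*m^2


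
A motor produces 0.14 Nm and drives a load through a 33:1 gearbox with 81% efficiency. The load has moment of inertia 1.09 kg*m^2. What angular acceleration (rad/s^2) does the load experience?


tau_out = tau_motor * N * eta
= 0.14 * 33 * 0.81 = 3.7422 Nm
alpha = tau_out / I = 3.7422 / 1.09
= 3.4332 rad/s^2


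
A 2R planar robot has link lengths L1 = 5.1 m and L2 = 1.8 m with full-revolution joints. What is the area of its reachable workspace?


r_max = L1 + L2 = 6.9 m
r_min = |L1 - L2| = 3.3 m
Area = pi*(r_max^2 - r_min^2)
= pi*(47.61 - 10.89)
= pi * 36.72
= 115.3593 m^2


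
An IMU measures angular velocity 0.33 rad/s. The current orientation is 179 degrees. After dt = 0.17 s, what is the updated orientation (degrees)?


delta_theta = w * dt = 0.33 * 0.17 = 0.0561 rad
= 3.2143 deg
theta_new = 179 + 3.2143 = 182.2143 deg


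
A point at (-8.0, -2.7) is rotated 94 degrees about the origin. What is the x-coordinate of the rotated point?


x' = x*cos(theta) - y*sin(theta)
cos(94 deg) = -0.0698, sin(94 deg) = 0.9976
x' = -8.0 * -0.0698 - -2.7 * 0.9976
= 0.5581 - -2.6934
= 3.2515


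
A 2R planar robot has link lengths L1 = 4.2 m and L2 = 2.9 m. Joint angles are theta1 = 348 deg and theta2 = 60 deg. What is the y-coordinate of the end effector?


Convert angles to radians: theta1 = 6.0737, theta2 = 1.0472
y = L1*sin(theta1) + L2*sin(theta1+theta2)
y = -0.8732 + 2.1551
y = 1.2819


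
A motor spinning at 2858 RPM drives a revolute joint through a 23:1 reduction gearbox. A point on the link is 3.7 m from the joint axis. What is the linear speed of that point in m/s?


omega_motor = 2858 * 2*pi/60 = 299.2891 rad/s
omega_joint = omega_motor / 23 = 13.0126 rad/s
v = omega_joint * r = 13.0126 * 3.7
= 48.1465 m/s


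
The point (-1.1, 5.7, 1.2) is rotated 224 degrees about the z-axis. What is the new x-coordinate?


Rotation about z-axis: x' = x*cos(theta) - y*sin(theta)
= -1.1 * -0.7193 - 5.7 * -0.6947
= 4.7508


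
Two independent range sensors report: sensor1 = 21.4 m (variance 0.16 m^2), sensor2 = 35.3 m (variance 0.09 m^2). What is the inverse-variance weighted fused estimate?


w1 = (1/var1) / (1/var1 + 1/var2)
   = 6.25 / (6.25 + 11.1111) = 0.36
w2 = 1 - w1 = 0.64
fused = w1*s1 + w2*s2 = 7.704 + 22.592
= 30.296 m


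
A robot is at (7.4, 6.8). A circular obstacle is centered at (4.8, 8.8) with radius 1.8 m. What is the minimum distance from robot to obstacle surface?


center_dist = sqrt((7.4-4.8)^2 + (6.8-8.8)^2)
= sqrt(6.76 + 4.0)
= 3.2802
min_dist = center_dist - radius = 3.2802 - 1.8 = 1.4802 m


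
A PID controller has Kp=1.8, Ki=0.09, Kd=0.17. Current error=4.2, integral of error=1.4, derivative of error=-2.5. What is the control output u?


u = Kp*e + Ki*int(e) + Kd*de/dt
= 1.8*4.2 + 0.09*1.4 + 0.17*(-2.5)
= 7.56 + 0.126 + -0.425
= 7.261


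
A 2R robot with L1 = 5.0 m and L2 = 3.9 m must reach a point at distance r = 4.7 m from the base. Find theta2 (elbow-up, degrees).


cos(theta2) = (r^2 - L1^2 - L2^2) / (2*L1*L2)
cos(theta2) = (22.09 - 25.0 - 15.21) / 39.0
cos(theta2) = -0.464615
theta2 = 117.6853 degrees


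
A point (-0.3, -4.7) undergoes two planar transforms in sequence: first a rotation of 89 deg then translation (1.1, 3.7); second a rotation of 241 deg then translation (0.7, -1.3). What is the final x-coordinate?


After transform 1:
x1 = cos(89)*-0.3 - sin(89)*-4.7 + 1.1 = 5.794
y1 = sin(89)*-0.3 + cos(89)*-4.7 + 3.7 = 3.318
After transform 2:
x2 = cos(241)*5.794 - sin(241)*3.318 + 0.7
= 0.793


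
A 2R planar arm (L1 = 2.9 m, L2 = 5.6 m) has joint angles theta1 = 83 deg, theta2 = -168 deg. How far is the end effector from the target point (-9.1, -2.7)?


End effector via forward kinematics:
x = L1*cos(t1) + L2*cos(t1+t2) = 0.8415
y = L1*sin(t1) + L2*sin(t1+t2) = -2.7003
Distance to target:
d = sqrt((-9.1 - 0.8415)^2 + (-2.7 - -2.7003)^2)
= sqrt(98.8333 + 0.0)
= 9.9415 m


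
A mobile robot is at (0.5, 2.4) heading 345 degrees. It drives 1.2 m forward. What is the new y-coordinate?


y_new = y0 + d*sin(theta)
= 2.4 + 1.2*sin(345)
= 2.4 + -0.3106
= 2.0894


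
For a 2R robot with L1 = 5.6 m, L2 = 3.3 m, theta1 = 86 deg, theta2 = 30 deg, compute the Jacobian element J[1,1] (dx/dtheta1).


J[1,1] = -L1*sin(t1) - L2*sin(t1+t2)
= -5.6*sin(86) - 3.3*sin(116)
= -8.5524


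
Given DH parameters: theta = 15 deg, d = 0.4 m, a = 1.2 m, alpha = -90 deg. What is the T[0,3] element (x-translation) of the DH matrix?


T[0,3] = a * cos(theta)
= 1.2 * cos(15 deg)
= 1.2 * 0.9659
= 1.1591


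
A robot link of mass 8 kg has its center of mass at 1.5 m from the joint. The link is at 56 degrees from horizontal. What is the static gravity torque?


tau = m*g*L*cos(angle)
= 8 * 9.81 * 1.5 * cos(56 deg)
= 8 * 9.81 * 1.5 * 0.5592
= 65.8282 Nm


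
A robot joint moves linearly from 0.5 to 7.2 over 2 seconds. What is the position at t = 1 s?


s = t/T = 1/2 = 0.5
p(t) = p0 + (pf-p0)*s
= 0.5 + (7.2 - 0.5) * 0.5
= 3.85


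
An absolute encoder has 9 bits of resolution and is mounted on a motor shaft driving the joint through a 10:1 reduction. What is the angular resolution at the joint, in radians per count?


counts = 2^9 = 512
effective counts at joint = 512 * 10 = 5120
resolution = 2*pi / 5120
= 0.0012 rad/count


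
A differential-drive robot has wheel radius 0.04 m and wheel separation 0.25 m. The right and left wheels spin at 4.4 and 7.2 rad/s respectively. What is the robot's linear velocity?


vR = r*wR = 0.04*4.4 = 0.176 m/s
vL = r*wL = 0.04*7.2 = 0.288 m/s
v = (vR+vL)/2 = 0.232 m/s
omega = (vR-vL)/L = -0.448 rad/s
linear velocity = 0.232 m/s


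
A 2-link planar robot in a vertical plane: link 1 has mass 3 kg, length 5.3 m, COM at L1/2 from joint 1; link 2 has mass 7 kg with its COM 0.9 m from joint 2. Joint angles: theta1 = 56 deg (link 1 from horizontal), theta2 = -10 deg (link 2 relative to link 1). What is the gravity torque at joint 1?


Horizontal distance from joint 1 to link-1 COM:
  x_c1 = (L1/2)*cos(t1) = 2.65 * 0.5592 = 1.4819 m
Horizontal distance from joint 1 to link-2 COM:
  x_c2 = L1*cos(t1) + Lc2*cos(t1+t2)
       = 5.3*0.5592 + 0.9*0.6947 = 3.5889 m
tau1 = m1*g*x_c1 + m2*g*x_c2
     = 3*9.81*1.4819 + 7*9.81*3.5889
     = 43.6112 + 246.4508
     = 290.062 Nm


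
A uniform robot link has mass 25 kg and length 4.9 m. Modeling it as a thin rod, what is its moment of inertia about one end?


I = (1/3) * m * L^2
= (1/3) * 25 * 4.9^2
= 0.333333 * 25 * 24.01
= 200.0833 kg*m^2


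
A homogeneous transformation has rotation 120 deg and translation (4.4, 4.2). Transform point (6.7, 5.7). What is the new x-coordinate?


x' = cos(theta)*px - sin(theta)*py + tx
= -0.5*6.7 - 0.866*5.7 + 4.4
= -3.8863


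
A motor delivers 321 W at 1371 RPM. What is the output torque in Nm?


omega = 1371 * 2*pi/60 = 143.5708 rad/s
tau = P / omega = 321 / 143.5708
= 2.2358 Nm


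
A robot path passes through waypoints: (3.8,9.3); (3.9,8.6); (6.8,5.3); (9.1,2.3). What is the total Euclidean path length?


Segment lengths:
  seg1 = sqrt((0.1)^2 + (-0.7)^2) = 0.7071
  seg2 = sqrt((2.9)^2 + (-3.3)^2) = 4.3932
  seg3 = sqrt((2.3)^2 + (-3.0)^2) = 3.7802
Total = 8.8805


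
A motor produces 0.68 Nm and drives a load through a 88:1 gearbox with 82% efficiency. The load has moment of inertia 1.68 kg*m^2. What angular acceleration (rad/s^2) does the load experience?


tau_out = tau_motor * N * eta
= 0.68 * 88 * 0.82 = 49.0688 Nm
alpha = tau_out / I = 49.0688 / 1.68
= 29.2076 rad/s^2


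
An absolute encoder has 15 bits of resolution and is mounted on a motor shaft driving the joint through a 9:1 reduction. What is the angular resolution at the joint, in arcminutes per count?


counts = 2^15 = 32768
effective counts at joint = 32768 * 9 = 294912
resolution = 360*60 / 294912
= 0.0732 arcmin/count


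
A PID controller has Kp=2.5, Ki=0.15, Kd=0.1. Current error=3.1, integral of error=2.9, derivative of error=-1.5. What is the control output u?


u = Kp*e + Ki*int(e) + Kd*de/dt
= 2.5*3.1 + 0.15*2.9 + 0.1*(-1.5)
= 7.75 + 0.435 + -0.15
= 8.035
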